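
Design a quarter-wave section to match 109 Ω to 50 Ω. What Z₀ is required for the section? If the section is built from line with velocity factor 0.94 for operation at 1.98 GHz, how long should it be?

Z_qwt = √(Z_0·R_L) = √(50 × 109) = √5450
λ = 0.94·c/f = 0.142 m, so l = λ/4 = 0.0356 m

Z_qwt ≈ 73.8 Ω; length ≈ 3.56 cm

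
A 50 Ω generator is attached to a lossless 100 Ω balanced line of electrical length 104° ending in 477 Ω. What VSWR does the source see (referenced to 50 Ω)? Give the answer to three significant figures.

tan(βl) = -4.01
Z_in = Z_0·(Z_L + jZ_0·tanβl)/(Z_0 + jZ_L·tanβl) = 22.2 + j23.8 Ω
Γ_s = (Z_in − Z_s)/(Z_in + Z_s) = (-27.8 + j23.8)/(72.2 + j23.8), |Γ_s| = 0.481
VSWR = (1 + |Γ_s|)/(1 − |Γ_s|)

VSWR ≈ 2.85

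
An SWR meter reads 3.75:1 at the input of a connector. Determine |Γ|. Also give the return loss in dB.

|Γ| ≈ 0.579; return loss ≈ 4.75 dB

|Γ| = (S − 1)/(S + 1) = (3.75 − 1)/(3.75 + 1) = 2.75/4.75
RL = −20·log₁₀|Γ| = −20·log₁₀(0.579)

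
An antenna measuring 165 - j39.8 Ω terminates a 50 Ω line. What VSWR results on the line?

VSWR ≈ 3.51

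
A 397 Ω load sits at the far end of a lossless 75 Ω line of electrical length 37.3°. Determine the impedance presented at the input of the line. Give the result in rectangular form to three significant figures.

tan(βl) = tan(37.3°) = 0.762
Z_in = Z_0·(Z_L + jZ_0·tanβl)/(Z_0 + jZ_L·tanβl)
     = 75·(397 + j57.1)/(75 + j302)

Z_in ≈ 36.3 − j89.4 Ω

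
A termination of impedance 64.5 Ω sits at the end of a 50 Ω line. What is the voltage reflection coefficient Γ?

Γ = (Z_L − Z_0)/(Z_L + Z_0) = (64.5 − 50)/(64.5 + 50) = 14.5/114.5

Γ = 0.127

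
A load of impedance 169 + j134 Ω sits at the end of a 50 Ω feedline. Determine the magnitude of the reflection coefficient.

|Γ| ≈ 0.698

Γ = (Z_L − Z_0)/(Z_L + Z_0) = (119 + j134)/(219 + j134)
|Γ| = 179/257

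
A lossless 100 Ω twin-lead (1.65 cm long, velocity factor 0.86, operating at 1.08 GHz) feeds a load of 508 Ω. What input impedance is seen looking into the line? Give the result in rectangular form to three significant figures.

λ = v/f = 0.86·c / 1.08 GHz = 0.239 m
βl = 2π·l/λ = 2π × 0.0691 = 24.9°
tan(βl) = tan(24.9°) = 0.463
Z_in = Z_0·(Z_L + jZ_0·tanβl)/(Z_0 + jZ_L·tanβl)
     = 100·(508 + j46.3)/(100 + j235)

Z_in ≈ 94.3 − j176 Ω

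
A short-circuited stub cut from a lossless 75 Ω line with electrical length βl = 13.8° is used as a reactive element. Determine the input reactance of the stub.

X_in ≈ 18.4 Ω (inductive)

tan(βl) = 0.246
For a short-circuited stub, Z_in = jZ_0·tan(βl)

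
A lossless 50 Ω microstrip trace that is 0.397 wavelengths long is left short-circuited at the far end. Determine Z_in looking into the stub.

βl = 2π × 0.397 = 143°
tan(βl) = -0.756
For a short-circuited stub, Z_in = jZ_0·tan(βl)

Z_in ≈ −j37.8 Ω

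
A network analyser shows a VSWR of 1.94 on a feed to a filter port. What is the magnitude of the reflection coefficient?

|Γ| ≈ 0.32

|Γ| = (S − 1)/(S + 1) = (1.94 − 1)/(1.94 + 1) = 0.94/2.94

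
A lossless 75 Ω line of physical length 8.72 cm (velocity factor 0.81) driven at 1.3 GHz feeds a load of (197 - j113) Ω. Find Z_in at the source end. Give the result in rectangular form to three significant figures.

λ = v/f = 0.81·c / 1.3 GHz = 0.187 m
βl = 2π·l/λ = 2π × 0.467 = 168°
tan(βl) = tan(168°) = -0.214
Z_in = Z_0·(Z_L + jZ_0·tanβl)/(Z_0 + jZ_L·tanβl)
     = 75·(197 − j129)/(50.9 − j42.1)

Z_in ≈ 266 + j29.8 Ω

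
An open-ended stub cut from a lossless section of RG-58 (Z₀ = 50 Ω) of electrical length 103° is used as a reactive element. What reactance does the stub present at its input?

tan(βl) = -4.33
For an open-ended stub, Z_in = −jZ_0·cot(βl) = −jZ_0/tan(βl)

X_in ≈ 11.5 Ω (inductive)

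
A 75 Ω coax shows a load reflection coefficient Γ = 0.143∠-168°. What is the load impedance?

Z_L ≈ 56.5 − j3.43 Ω

Z_L = Z_0·(1 + Γ)/(1 − Γ) = 75·(0.86 − j0.0297)/(1.14 + j0.0297)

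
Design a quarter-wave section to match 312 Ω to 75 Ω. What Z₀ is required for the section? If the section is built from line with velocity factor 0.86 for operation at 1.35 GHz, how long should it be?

Z_qwt = √(Z_0·R_L) = √(75 × 312) = √23400
λ = 0.86·c/f = 0.191 m, so l = λ/4 = 0.0478 m

Z_qwt ≈ 153 Ω; length ≈ 4.78 cm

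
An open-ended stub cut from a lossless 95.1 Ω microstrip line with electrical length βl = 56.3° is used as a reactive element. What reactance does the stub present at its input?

tan(βl) = 1.5
For an open-ended stub, Z_in = −jZ_0·cot(βl) = −jZ_0/tan(βl)

X_in ≈ -63.4 Ω (capacitive)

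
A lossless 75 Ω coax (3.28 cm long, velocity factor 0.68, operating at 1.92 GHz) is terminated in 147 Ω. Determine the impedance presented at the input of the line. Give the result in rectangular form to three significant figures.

Z_in ≈ 42.3 + j20.6 Ω

λ = v/f = 0.68·c / 1.92 GHz = 0.106 m
βl = 2π·l/λ = 2π × 0.309 = 111°
tan(βl) = tan(111°) = -2.59
Z_in = Z_0·(Z_L + jZ_0·tanβl)/(Z_0 + jZ_L·tanβl)
     = 75·(147 − j194)/(75 − j380)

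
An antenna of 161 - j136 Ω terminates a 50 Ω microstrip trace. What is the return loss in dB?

RL ≈ 3.11 dB

Γ = (111 − j136)/(211 − j136), |Γ| = 0.699
RL = −20·log₁₀|Γ| = −20·log₁₀(0.699)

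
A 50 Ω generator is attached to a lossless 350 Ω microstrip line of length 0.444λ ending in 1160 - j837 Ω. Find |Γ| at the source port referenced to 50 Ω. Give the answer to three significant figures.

βl = 2π × 0.444 = 160°
tan(βl) = -0.367
Z_in = Z_0·(Z_L + jZ_0·tanβl)/(Z_0 + jZ_L·tanβl) = 880 + j865 Ω
Γ_s = (Z_in − Z_s)/(Z_in + Z_s) = (830 + j865)/(930 + j865), |Γ_s| = 0.944

|Γ| ≈ 0.944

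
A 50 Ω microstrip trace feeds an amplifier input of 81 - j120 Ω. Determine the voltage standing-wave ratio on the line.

VSWR ≈ 5.61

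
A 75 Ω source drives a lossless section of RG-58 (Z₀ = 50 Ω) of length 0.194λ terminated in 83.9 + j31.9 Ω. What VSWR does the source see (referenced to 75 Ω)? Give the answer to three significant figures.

VSWR ≈ 2.55

βl = 2π × 0.194 = 69.8°
tan(βl) = 2.72
Z_in = Z_0·(Z_L + jZ_0·tanβl)/(Z_0 + jZ_L·tanβl) = 33 − j23.7 Ω
Γ_s = (Z_in − Z_s)/(Z_in + Z_s) = (-42 − j23.7)/(108 − j23.7), |Γ_s| = 0.437
VSWR = (1 + |Γ_s|)/(1 − |Γ_s|)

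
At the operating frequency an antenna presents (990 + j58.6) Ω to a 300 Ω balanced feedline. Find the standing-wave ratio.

Γ = (Z_L − Z_0)/(Z_L + Z_0) = (690 + j58.6)/(1290 + j58.6)
|Γ| = 692/1290 = 0.536
VSWR = (1 + |Γ|)/(1 − |Γ|) = 1.54/0.464

VSWR ≈ 3.31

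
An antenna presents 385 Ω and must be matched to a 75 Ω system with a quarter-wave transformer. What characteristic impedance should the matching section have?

Z_qwt = √(Z_0·R_L) = √(75 × 385) = √28880

Z_qwt ≈ 170 Ω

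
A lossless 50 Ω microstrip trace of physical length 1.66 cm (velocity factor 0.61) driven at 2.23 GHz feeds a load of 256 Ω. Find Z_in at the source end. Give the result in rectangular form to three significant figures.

λ = v/f = 0.61·c / 2.23 GHz = 0.0821 m
βl = 2π·l/λ = 2π × 0.202 = 72.8°
tan(βl) = tan(72.8°) = 3.23
Z_in = Z_0·(Z_L + jZ_0·tanβl)/(Z_0 + jZ_L·tanβl)
     = 50·(256 + j162)/(50 + j828)

Z_in ≈ 10.7 − j14.8 Ω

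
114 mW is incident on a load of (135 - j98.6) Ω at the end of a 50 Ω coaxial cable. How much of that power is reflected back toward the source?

|Γ| = |(85 − j98.6)/(185 − j98.6)| = 0.621
|Γ|² = 0.386
P_refl = |Γ|²·P_inc = 44 mW, P_del = (1 − |Γ|²)·P_inc = 70 mW

P_reflected ≈ 44 mW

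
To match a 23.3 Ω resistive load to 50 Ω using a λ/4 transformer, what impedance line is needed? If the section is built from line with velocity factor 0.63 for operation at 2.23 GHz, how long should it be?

Z_qwt ≈ 34.1 Ω; length ≈ 2.12 cm

Z_qwt = √(Z_0·R_L) = √(50 × 23.3) = √1165
λ = 0.63·c/f = 0.0848 m, so l = λ/4 = 0.0212 m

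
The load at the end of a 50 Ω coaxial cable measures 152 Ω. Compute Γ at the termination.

Γ = 0.505

Γ = (Z_L − Z_0)/(Z_L + Z_0) = (152 − 50)/(152 + 50) = 102/202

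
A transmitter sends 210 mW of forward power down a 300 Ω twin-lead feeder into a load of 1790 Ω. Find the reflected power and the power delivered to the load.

Γ = (1790 − 300)/(1790 + 300) = 0.713
|Γ|² = 0.508
P_refl = |Γ|²·P_inc = 107 mW, P_del = (1 − |Γ|²)·P_inc = 103 mW

P_reflected ≈ 107 mW; P_delivered ≈ 103 mW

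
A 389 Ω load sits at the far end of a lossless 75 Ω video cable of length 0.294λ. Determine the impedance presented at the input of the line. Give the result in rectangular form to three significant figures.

Z_in ≈ 15.6 + j20.4 Ω

βl = 2π × 0.294 = 106°
tan(βl) = tan(106°) = -3.52
Z_in = Z_0·(Z_L + jZ_0·tanβl)/(Z_0 + jZ_L·tanβl)
     = 75·(389 − j264)/(75 − j1370)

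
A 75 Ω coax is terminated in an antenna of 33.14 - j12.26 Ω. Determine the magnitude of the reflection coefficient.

Γ = (Z_L − Z_0)/(Z_L + Z_0) = (-41.86 − j12.26)/(108.1 − j12.26)
|Γ| = 43.6/109

|Γ| ≈ 0.401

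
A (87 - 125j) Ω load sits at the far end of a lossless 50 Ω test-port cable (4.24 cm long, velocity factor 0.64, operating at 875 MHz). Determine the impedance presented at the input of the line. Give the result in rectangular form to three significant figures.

λ = v/f = 0.64·c / 875 MHz = 0.219 m
βl = 2π·l/λ = 2π × 0.193 = 69.6°
tan(βl) = tan(69.6°) = 2.68
Z_in = Z_0·(Z_L + jZ_0·tanβl)/(Z_0 + jZ_L·tanβl)
     = 50·(87 + j9.18)/(385 + j233)

Z_in ≈ 8.78 − j4.13 Ω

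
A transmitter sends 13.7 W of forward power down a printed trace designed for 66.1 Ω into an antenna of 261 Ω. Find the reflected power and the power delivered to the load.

Γ = (261 − 66.1)/(261 + 66.1) = 0.596
|Γ|² = 0.355
P_refl = |Γ|²·P_inc = 4.86 W, P_del = (1 − |Γ|²)·P_inc = 8.84 W

P_reflected ≈ 4.86 W; P_delivered ≈ 8.84 W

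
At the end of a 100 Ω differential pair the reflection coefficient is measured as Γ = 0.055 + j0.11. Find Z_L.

Z_L = Z_0·(1 + Γ)/(1 − Γ) = 100·(1.05 + j0.11)/(0.945 − j0.11)

Z_L ≈ 109 + j24.3 Ω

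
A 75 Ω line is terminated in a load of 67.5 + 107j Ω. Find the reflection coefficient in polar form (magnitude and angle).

Γ ≈ 0.602 ∠ 57.1°

Γ = (Z_L − Z_0)/(Z_L + Z_0) = (-7.5 + j107)/(142.5 + j107)
|Γ| = 107/178 = 0.602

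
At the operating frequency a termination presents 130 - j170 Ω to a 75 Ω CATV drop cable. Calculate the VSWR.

VSWR ≈ 5.08

Γ = (Z_L − Z_0)/(Z_L + Z_0) = (55 − j170)/(205 − j170)
|Γ| = 179/266 = 0.671
VSWR = (1 + |Γ|)/(1 − |Γ|) = 1.67/0.329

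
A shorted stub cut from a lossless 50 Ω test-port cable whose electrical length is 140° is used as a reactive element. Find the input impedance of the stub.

tan(βl) = -0.839
For a shorted stub, Z_in = jZ_0·tan(βl)

Z_in ≈ −j42 Ω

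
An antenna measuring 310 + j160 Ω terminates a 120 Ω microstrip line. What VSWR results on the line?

VSWR ≈ 3.36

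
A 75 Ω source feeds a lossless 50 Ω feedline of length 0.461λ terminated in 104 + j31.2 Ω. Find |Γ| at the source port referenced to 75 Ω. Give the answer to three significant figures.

βl = 2π × 0.461 = 166°
tan(βl) = -0.25
Z_in = Z_0·(Z_L + jZ_0·tanβl)/(Z_0 + jZ_L·tanβl) = 68.8 + j47.1 Ω
Γ_s = (Z_in − Z_s)/(Z_in + Z_s) = (-6.24 + j47.1)/(144 + j47.1), |Γ_s| = 0.314

|Γ| ≈ 0.314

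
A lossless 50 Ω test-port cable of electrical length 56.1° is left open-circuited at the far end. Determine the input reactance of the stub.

tan(βl) = 1.49
For an open-circuited stub, Z_in = −jZ_0·cot(βl) = −jZ_0/tan(βl)

X_in ≈ -33.6 Ω (capacitive)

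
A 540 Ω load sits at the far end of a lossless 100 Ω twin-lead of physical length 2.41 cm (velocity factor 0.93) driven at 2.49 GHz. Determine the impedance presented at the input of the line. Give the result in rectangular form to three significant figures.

Z_in ≈ 19.4 − j21.5 Ω

λ = v/f = 0.93·c / 2.49 GHz = 0.112 m
βl = 2π·l/λ = 2π × 0.215 = 77.4°
tan(βl) = tan(77.4°) = 4.49
Z_in = Z_0·(Z_L + jZ_0·tanβl)/(Z_0 + jZ_L·tanβl)
     = 100·(540 + j449)/(100 + j2420)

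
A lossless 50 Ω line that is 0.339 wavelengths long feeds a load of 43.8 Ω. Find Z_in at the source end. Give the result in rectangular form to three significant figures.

βl = 2π × 0.339 = 122°
tan(βl) = tan(122°) = -1.6
Z_in = Z_0·(Z_L + jZ_0·tanβl)/(Z_0 + jZ_L·tanβl)
     = 50·(43.8 − j79.9)/(50 − j70)

Z_in ≈ 52.6 − j6.28 Ω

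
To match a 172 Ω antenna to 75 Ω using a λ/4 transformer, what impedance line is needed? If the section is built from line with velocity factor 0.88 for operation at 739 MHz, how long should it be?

Z_qwt ≈ 114 Ω; length ≈ 8.93 cm

Z_qwt = √(Z_0·R_L) = √(75 × 172) = √12900
λ = 0.88·c/f = 0.357 m, so l = λ/4 = 0.0893 m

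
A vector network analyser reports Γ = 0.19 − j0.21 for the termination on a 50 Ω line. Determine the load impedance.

Z_L = Z_0·(1 + Γ)/(1 − Γ) = 50·(1.19 − j0.21)/(0.81 + j0.21)

Z_L ≈ 65.7 − j30 Ω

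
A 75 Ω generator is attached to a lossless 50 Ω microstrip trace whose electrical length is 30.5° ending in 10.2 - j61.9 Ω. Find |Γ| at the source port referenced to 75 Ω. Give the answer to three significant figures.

|Γ| ≈ 0.892

tan(βl) = 0.589
Z_in = Z_0·(Z_L + jZ_0·tanβl)/(Z_0 + jZ_L·tanβl) = 4.57 − j19.1 Ω
Γ_s = (Z_in − Z_s)/(Z_in + Z_s) = (-70.4 − j19.1)/(79.6 − j19.1), |Γ_s| = 0.892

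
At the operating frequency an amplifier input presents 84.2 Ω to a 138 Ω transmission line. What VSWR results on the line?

For a purely resistive load, VSWR = R_L/Z_0 or Z_0/R_L (whichever > 1) = 138/84.2

VSWR ≈ 1.64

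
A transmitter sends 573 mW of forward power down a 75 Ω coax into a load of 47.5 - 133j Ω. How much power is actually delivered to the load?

P_delivered ≈ 250 mW

|Γ| = |(-27.5 − j133)/(122.5 − j133)| = 0.751
|Γ|² = 0.564
P_refl = |Γ|²·P_inc = 323 mW, P_del = (1 − |Γ|²)·P_inc = 250 mW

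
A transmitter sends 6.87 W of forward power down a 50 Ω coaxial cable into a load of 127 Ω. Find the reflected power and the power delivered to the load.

P_reflected ≈ 1.3 W; P_delivered ≈ 5.57 W

Γ = (127 − 50)/(127 + 50) = 0.435
|Γ|² = 0.189
P_refl = |Γ|²·P_inc = 1.3 W, P_del = (1 − |Γ|²)·P_inc = 5.57 W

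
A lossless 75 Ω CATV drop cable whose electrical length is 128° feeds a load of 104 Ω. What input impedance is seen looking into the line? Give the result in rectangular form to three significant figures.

Z_in ≈ 66.1 + j21.3 Ω

tan(βl) = tan(128°) = -1.28
Z_in = Z_0·(Z_L + jZ_0·tanβl)/(Z_0 + jZ_L·tanβl)
     = 75·(104 − j96)/(75 − j133)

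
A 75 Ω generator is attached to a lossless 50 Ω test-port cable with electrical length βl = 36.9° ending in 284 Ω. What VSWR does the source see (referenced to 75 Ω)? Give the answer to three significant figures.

VSWR ≈ 5.52

tan(βl) = 0.751
Z_in = Z_0·(Z_L + jZ_0·tanβl)/(Z_0 + jZ_L·tanβl) = 23.1 − j61.2 Ω
Γ_s = (Z_in − Z_s)/(Z_in + Z_s) = (-51.9 − j61.2)/(98.1 − j61.2), |Γ_s| = 0.693
VSWR = (1 + |Γ_s|)/(1 − |Γ_s|)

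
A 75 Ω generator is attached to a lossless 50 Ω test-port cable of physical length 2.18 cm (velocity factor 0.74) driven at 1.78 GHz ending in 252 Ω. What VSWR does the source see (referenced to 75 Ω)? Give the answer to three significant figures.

λ = v/f = 0.74·c / 1.78 GHz = 0.125 m
βl = 2π·l/λ = 2π × 0.175 = 62.9°
tan(βl) = 1.96
Z_in = Z_0·(Z_L + jZ_0·tanβl)/(Z_0 + jZ_L·tanβl) = 12.4 − j24.3 Ω
Γ_s = (Z_in − Z_s)/(Z_in + Z_s) = (-62.6 − j24.3)/(87.4 − j24.3), |Γ_s| = 0.741
VSWR = (1 + |Γ_s|)/(1 − |Γ_s|)

VSWR ≈ 6.71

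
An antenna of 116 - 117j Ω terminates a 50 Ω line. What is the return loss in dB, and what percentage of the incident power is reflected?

Γ = (66 − j117)/(166 − j117), |Γ| = 0.661
RL = −20·log₁₀(0.661) = 3.59 dB
P_refl/P_inc = |Γ|² = 0.438

RL ≈ 3.59 dB; 43.8% of incident power reflected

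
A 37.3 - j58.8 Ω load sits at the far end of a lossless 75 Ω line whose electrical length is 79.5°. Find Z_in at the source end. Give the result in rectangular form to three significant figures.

Z_in ≈ 32.5 + j49.5 Ω

tan(βl) = tan(79.5°) = 5.4
Z_in = Z_0·(Z_L + jZ_0·tanβl)/(Z_0 + jZ_L·tanβl)
     = 75·(37.3 + j346)/(392 + j201)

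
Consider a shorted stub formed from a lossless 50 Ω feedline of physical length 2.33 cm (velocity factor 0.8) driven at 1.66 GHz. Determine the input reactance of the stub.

λ = v/f = 0.8·c / 1.66 GHz = 0.145 m
βl = 2π·l/λ = 2π × 0.161 = 58°
tan(βl) = 1.6
For a shorted stub, Z_in = jZ_0·tan(βl)

X_in ≈ 80.1 Ω (inductive)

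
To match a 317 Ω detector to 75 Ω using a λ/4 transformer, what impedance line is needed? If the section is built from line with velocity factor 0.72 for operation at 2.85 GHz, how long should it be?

Z_qwt ≈ 154 Ω; length ≈ 1.89 cm

Z_qwt = √(Z_0·R_L) = √(75 × 317) = √23780
λ = 0.72·c/f = 0.0758 m, so l = λ/4 = 0.0189 m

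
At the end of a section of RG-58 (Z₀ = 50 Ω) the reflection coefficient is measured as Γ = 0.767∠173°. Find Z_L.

Z_L ≈ 6.62 + j3 Ω

Z_L = Z_0·(1 + Γ)/(1 − Γ) = 50·(0.239 + j0.0935)/(1.76 − j0.0935)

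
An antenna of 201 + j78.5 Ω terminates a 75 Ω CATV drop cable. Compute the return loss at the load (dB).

RL ≈ 5.72 dB

Γ = (126 + j78.5)/(276 + j78.5), |Γ| = 0.517
RL = −20·log₁₀|Γ| = −20·log₁₀(0.517)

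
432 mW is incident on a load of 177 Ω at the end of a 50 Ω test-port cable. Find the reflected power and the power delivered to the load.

Γ = (177 − 50)/(177 + 50) = 0.559
|Γ|² = 0.313
P_refl = |Γ|²·P_inc = 135 mW, P_del = (1 − |Γ|²)·P_inc = 297 mW

P_reflected ≈ 135 mW; P_delivered ≈ 297 mW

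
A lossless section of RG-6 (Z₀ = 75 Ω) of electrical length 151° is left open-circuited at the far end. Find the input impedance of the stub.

tan(βl) = -0.554
For an open-circuited stub, Z_in = −jZ_0·cot(βl) = −jZ_0/tan(βl)

Z_in ≈ +j135 Ω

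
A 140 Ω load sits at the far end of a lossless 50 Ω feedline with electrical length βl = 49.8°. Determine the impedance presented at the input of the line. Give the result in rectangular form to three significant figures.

Z_in ≈ 28.1 − j33.8 Ω

tan(βl) = tan(49.8°) = 1.18
Z_in = Z_0·(Z_L + jZ_0·tanβl)/(Z_0 + jZ_L·tanβl)
     = 50·(140 + j59.2)/(50 + j166)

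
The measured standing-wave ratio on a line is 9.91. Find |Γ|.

|Γ| ≈ 0.817

|Γ| = (S − 1)/(S + 1) = (9.91 − 1)/(9.91 + 1) = 8.91/10.9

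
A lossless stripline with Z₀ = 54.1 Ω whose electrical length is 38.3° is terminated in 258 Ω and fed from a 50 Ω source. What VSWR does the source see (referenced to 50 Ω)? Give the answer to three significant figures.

tan(βl) = 0.79
Z_in = Z_0·(Z_L + jZ_0·tanβl)/(Z_0 + jZ_L·tanβl) = 27.6 − j61.2 Ω
Γ_s = (Z_in − Z_s)/(Z_in + Z_s) = (-22.4 − j61.2)/(77.6 − j61.2), |Γ_s| = 0.659
VSWR = (1 + |Γ_s|)/(1 − |Γ_s|)

VSWR ≈ 4.87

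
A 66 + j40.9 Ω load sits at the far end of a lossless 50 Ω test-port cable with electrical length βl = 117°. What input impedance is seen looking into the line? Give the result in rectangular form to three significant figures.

tan(βl) = tan(117°) = -1.96
Z_in = Z_0·(Z_L + jZ_0·tanβl)/(Z_0 + jZ_L·tanβl)
     = 50·(66 − j57.2)/(130 − j130)

Z_in ≈ 23.7 + j1.62 Ω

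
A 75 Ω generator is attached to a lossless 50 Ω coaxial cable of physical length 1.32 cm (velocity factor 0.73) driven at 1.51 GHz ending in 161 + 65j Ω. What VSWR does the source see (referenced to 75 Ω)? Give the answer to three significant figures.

λ = v/f = 0.73·c / 1.51 GHz = 0.145 m
βl = 2π·l/λ = 2π × 0.091 = 32.8°
tan(βl) = 0.644
Z_in = Z_0·(Z_L + jZ_0·tanβl)/(Z_0 + jZ_L·tanβl) = 52.7 − j73.5 Ω
Γ_s = (Z_in − Z_s)/(Z_in + Z_s) = (-22.3 − j73.5)/(128 − j73.5), |Γ_s| = 0.522
VSWR = (1 + |Γ_s|)/(1 − |Γ_s|)

VSWR ≈ 3.18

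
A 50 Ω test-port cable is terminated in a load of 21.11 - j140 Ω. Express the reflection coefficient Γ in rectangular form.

Γ ≈ 0.712 − j0.568

Γ = (Z_L − Z_0)/(Z_L + Z_0) = (-28.89 − j140)/(71.11 − j140)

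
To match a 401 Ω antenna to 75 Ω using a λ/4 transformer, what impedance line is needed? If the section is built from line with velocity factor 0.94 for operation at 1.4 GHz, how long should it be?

Z_qwt ≈ 173 Ω; length ≈ 5.04 cm

Z_qwt = √(Z_0·R_L) = √(75 × 401) = √30080
λ = 0.94·c/f = 0.201 m, so l = λ/4 = 0.0504 m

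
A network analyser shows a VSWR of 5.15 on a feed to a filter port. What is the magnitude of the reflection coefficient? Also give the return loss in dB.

|Γ| = (S − 1)/(S + 1) = (5.15 − 1)/(5.15 + 1) = 4.15/6.15
RL = −20·log₁₀|Γ| = −20·log₁₀(0.675)

|Γ| ≈ 0.675; return loss ≈ 3.42 dB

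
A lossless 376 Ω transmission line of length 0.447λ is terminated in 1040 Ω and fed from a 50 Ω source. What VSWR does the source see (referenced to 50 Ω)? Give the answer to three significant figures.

βl = 2π × 0.447 = 161°
tan(βl) = -0.346
Z_in = Z_0·(Z_L + jZ_0·tanβl)/(Z_0 + jZ_L·tanβl) = 608 + j452 Ω
Γ_s = (Z_in − Z_s)/(Z_in + Z_s) = (558 + j452)/(658 + j452), |Γ_s| = 0.899
VSWR = (1 + |Γ_s|)/(1 − |Γ_s|)

VSWR ≈ 18.9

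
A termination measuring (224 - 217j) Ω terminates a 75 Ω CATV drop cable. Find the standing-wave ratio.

Γ = (Z_L − Z_0)/(Z_L + Z_0) = (149 − j217)/(299 − j217)
|Γ| = 263/369 = 0.712
VSWR = (1 + |Γ|)/(1 − |Γ|) = 1.71/0.288

VSWR ≈ 5.96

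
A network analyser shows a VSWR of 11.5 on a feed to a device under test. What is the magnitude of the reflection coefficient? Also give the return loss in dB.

|Γ| ≈ 0.84; return loss ≈ 1.51 dB

|Γ| = (S − 1)/(S + 1) = (11.5 − 1)/(11.5 + 1) = 10.5/12.5
RL = −20·log₁₀|Γ| = −20·log₁₀(0.84)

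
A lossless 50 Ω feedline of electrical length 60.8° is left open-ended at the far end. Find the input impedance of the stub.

Z_in ≈ −j27.9 Ω

tan(βl) = 1.79
For an open-ended stub, Z_in = −jZ_0·cot(βl) = −jZ_0/tan(βl)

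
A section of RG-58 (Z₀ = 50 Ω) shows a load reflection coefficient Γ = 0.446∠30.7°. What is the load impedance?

Z_L ≈ 92.7 + j52.7 Ω

Z_L = Z_0·(1 + Γ)/(1 − Γ) = 50·(1.38 + j0.228)/(0.617 − j0.228)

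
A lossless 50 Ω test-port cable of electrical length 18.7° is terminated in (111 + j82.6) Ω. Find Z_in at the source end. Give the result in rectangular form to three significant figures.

tan(βl) = tan(18.7°) = 0.338
Z_in = Z_0·(Z_L + jZ_0·tanβl)/(Z_0 + jZ_L·tanβl)
     = 50·(111 + j99.5)/(22 + j37.6)

Z_in ≈ 163 − j52.1 Ω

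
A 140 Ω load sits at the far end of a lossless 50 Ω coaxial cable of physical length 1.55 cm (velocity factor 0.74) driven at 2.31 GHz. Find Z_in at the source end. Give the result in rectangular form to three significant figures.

Z_in ≈ 23.6 − j25.9 Ω

λ = v/f = 0.74·c / 2.31 GHz = 0.0961 m
βl = 2π·l/λ = 2π × 0.161 = 58.1°
tan(βl) = tan(58.1°) = 1.6
Z_in = Z_0·(Z_L + jZ_0·tanβl)/(Z_0 + jZ_L·tanβl)
     = 50·(140 + j80.2)/(50 + j225)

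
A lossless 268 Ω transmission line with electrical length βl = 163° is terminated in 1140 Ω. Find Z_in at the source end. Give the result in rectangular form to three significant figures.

Z_in ≈ 463 + j520 Ω

tan(βl) = tan(163°) = -0.306
Z_in = Z_0·(Z_L + jZ_0·tanβl)/(Z_0 + jZ_L·tanβl)
     = 268·(1140 − j81.9)/(268 − j349)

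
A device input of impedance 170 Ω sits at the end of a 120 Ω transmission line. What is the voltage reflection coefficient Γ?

Γ = 0.172

Γ = (Z_L − Z_0)/(Z_L + Z_0) = (170 − 120)/(170 + 120) = 50/290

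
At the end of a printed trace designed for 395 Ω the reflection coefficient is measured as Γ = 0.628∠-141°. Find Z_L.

Z_L ≈ 101 − j132 Ω

Z_L = Z_0·(1 + Γ)/(1 − Γ) = 395·(0.512 − j0.395)/(1.49 + j0.395)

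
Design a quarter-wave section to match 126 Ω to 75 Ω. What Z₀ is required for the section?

Z_qwt ≈ 97.2 Ω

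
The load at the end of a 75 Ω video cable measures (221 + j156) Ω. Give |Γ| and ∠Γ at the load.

Γ ≈ 0.639 ∠ 19.1°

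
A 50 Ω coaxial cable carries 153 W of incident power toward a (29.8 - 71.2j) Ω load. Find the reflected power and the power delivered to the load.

|Γ| = |(-20.2 − j71.2)/(79.8 − j71.2)| = 0.692
|Γ|² = 0.479
P_refl = |Γ|²·P_inc = 73.3 W, P_del = (1 − |Γ|²)·P_inc = 79.7 W

P_reflected ≈ 73.3 W; P_delivered ≈ 79.7 W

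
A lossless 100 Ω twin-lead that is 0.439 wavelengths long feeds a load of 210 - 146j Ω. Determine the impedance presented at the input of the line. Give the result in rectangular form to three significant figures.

βl = 2π × 0.439 = 158°
tan(βl) = tan(158°) = -0.403
Z_in = Z_0·(Z_L + jZ_0·tanβl)/(Z_0 + jZ_L·tanβl)
     = 100·(210 − j186)/(41.1 − j84.7)

Z_in ≈ 276 + j114 Ω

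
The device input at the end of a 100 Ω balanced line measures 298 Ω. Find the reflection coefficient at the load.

Γ = 0.497

Γ = (Z_L − Z_0)/(Z_L + Z_0) = (298 − 100)/(298 + 100) = 198/398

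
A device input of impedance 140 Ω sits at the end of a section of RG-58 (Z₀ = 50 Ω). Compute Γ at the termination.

Γ = 0.474

Γ = (Z_L − Z_0)/(Z_L + Z_0) = (140 − 50)/(140 + 50) = 90/190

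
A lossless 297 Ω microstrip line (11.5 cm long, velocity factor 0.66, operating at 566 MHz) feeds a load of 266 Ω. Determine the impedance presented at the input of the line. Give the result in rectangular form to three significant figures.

Z_in ≈ 314 − j29 Ω

λ = v/f = 0.66·c / 566 MHz = 0.35 m
βl = 2π·l/λ = 2π × 0.329 = 118°
tan(βl) = tan(118°) = -1.85
Z_in = Z_0·(Z_L + jZ_0·tanβl)/(Z_0 + jZ_L·tanβl)
     = 297·(266 − j551)/(297 − j493)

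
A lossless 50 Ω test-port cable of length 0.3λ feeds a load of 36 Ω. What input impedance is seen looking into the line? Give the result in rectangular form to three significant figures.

Z_in ≈ 63.8 − j12.5 Ω

βl = 2π × 0.3 = 108°
tan(βl) = tan(108°) = -3.08
Z_in = Z_0·(Z_L + jZ_0·tanβl)/(Z_0 + jZ_L·tanβl)
     = 50·(36 − j154)/(50 − j111)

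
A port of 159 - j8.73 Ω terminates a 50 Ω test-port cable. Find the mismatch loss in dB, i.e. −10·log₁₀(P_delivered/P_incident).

mismatch loss ≈ 1.39 dB

Γ = (109 − j8.73)/(209 − j8.73), |Γ| = 0.523
|Γ|² = 0.273, so P_del/P_inc = 1 − |Γ|² = 0.727
ML = −10·log₁₀(1 − |Γ|²)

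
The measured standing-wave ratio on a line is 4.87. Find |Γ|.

|Γ| = (S − 1)/(S + 1) = (4.87 − 1)/(4.87 + 1) = 3.87/5.87

|Γ| ≈ 0.659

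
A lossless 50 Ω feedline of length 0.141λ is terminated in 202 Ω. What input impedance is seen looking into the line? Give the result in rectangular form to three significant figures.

βl = 2π × 0.141 = 50.8°
tan(βl) = tan(50.8°) = 1.22
Z_in = Z_0·(Z_L + jZ_0·tanβl)/(Z_0 + jZ_L·tanβl)
     = 50·(202 + j61.2)/(50 + j247)

Z_in ≈ 19.8 − j36.8 Ω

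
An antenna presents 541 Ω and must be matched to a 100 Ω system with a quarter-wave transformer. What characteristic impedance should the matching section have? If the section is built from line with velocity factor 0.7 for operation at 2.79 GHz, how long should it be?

Z_qwt = √(Z_0·R_L) = √(100 × 541) = √54100
λ = 0.7·c/f = 0.0753 m, so l = λ/4 = 0.0188 m

Z_qwt ≈ 233 Ω; length ≈ 1.88 cm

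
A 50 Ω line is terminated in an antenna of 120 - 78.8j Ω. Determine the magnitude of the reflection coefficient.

|Γ| ≈ 0.563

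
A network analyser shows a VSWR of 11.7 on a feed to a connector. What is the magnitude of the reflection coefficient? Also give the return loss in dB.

|Γ| ≈ 0.843; return loss ≈ 1.49 dB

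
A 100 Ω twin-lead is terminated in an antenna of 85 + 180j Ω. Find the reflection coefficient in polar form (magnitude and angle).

Γ = (Z_L − Z_0)/(Z_L + Z_0) = (-15 + j180)/(185 + j180)
|Γ| = 181/258 = 0.7

Γ ≈ 0.7 ∠ 50.5°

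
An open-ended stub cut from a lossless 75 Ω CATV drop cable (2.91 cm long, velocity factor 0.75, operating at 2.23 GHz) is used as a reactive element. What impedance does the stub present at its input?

Z_in ≈ +j18.5 Ω

λ = v/f = 0.75·c / 2.23 GHz = 0.101 m
βl = 2π·l/λ = 2π × 0.288 = 104°
tan(βl) = -4.06
For an open-ended stub, Z_in = −jZ_0·cot(βl) = −jZ_0/tan(βl)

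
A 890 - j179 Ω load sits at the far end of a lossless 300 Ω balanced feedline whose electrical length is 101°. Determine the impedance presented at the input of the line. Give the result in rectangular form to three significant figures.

Z_in ≈ 103 + j72.3 Ω

tan(βl) = tan(101°) = -5.14
Z_in = Z_0·(Z_L + jZ_0·tanβl)/(Z_0 + jZ_L·tanβl)
     = 300·(890 − j1720)/(-621 − j4580)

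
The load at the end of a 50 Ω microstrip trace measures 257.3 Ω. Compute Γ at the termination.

Γ = 0.675

Γ = (Z_L − Z_0)/(Z_L + Z_0) = (257.3 − 50)/(257.3 + 50) = 207.3/307.3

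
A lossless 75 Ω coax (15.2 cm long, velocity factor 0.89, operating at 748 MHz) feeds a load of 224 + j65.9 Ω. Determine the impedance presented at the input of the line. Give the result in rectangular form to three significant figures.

λ = v/f = 0.89·c / 748 MHz = 0.357 m
βl = 2π·l/λ = 2π × 0.426 = 153°
tan(βl) = tan(153°) = -0.503
Z_in = Z_0·(Z_L + jZ_0·tanβl)/(Z_0 + jZ_L·tanβl)
     = 75·(224 + j28.2)/(108 − j113)

Z_in ≈ 64.7 + j87 Ω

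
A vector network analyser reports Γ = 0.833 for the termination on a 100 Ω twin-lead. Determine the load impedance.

Z_L ≈ 1100 Ω

Z_L = Z_0·(1 + Γ)/(1 − Γ) = 100·(1.83)/(0.167)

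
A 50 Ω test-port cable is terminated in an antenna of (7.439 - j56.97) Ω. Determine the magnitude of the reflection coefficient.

|Γ| ≈ 0.879

Γ = (Z_L − Z_0)/(Z_L + Z_0) = (-42.56 − j56.97)/(57.44 − j56.97)
|Γ| = 71.1/80.9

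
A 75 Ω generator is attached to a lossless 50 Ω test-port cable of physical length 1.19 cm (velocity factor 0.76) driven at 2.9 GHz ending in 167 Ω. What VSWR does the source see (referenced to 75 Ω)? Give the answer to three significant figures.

VSWR ≈ 4.11

λ = v/f = 0.76·c / 2.9 GHz = 0.0786 m
βl = 2π·l/λ = 2π × 0.151 = 54.5°
tan(βl) = 1.4
Z_in = Z_0·(Z_L + jZ_0·tanβl)/(Z_0 + jZ_L·tanβl) = 21.6 − j31.1 Ω
Γ_s = (Z_in − Z_s)/(Z_in + Z_s) = (-53.4 − j31.1)/(96.6 − j31.1), |Γ_s| = 0.609
VSWR = (1 + |Γ_s|)/(1 − |Γ_s|)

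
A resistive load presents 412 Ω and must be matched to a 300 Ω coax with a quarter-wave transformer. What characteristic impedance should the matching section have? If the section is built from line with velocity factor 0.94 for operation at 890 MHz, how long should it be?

Z_qwt ≈ 352 Ω; length ≈ 7.92 cm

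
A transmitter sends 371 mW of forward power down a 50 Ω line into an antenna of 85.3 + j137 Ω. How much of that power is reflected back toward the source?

P_reflected ≈ 200 mW

|Γ| = |(35.3 + j137)/(135.3 + j137)| = 0.735
|Γ|² = 0.54
P_refl = |Γ|²·P_inc = 200 mW, P_del = (1 − |Γ|²)·P_inc = 171 mW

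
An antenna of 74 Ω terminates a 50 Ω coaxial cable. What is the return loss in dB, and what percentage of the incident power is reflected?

RL ≈ 14.3 dB; 3.75% of incident power reflected

Γ = (74 − 50)/(74 + 50) = 0.194
RL = −20·log₁₀(0.194) = 14.3 dB
P_refl/P_inc = |Γ|² = 0.0375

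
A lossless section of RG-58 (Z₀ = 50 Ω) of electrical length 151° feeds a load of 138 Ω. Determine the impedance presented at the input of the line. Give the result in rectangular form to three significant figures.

Z_in ≈ 54 + j54.9 Ω

tan(βl) = tan(151°) = -0.554
Z_in = Z_0·(Z_L + jZ_0·tanβl)/(Z_0 + jZ_L·tanβl)
     = 50·(138 − j27.7)/(50 − j76.5)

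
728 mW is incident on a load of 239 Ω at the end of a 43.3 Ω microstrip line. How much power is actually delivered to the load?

Γ = (239 − 43.3)/(239 + 43.3) = 0.693
|Γ|² = 0.481
P_refl = |Γ|²·P_inc = 350 mW, P_del = (1 − |Γ|²)·P_inc = 378 mW

P_delivered ≈ 378 mW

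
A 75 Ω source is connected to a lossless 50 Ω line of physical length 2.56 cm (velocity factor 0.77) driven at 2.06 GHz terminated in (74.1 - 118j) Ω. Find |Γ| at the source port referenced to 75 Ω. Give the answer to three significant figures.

|Γ| ≈ 0.789

λ = v/f = 0.77·c / 2.06 GHz = 0.112 m
βl = 2π·l/λ = 2π × 0.228 = 82.2°
tan(βl) = 7.29
Z_in = Z_0·(Z_L + jZ_0·tanβl)/(Z_0 + jZ_L·tanβl) = 8.95 + j8.22 Ω
Γ_s = (Z_in − Z_s)/(Z_in + Z_s) = (-66 + j8.22)/(84 + j8.22), |Γ_s| = 0.789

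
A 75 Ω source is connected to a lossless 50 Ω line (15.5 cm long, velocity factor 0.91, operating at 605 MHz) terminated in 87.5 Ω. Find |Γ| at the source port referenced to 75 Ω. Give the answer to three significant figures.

λ = v/f = 0.91·c / 605 MHz = 0.451 m
βl = 2π·l/λ = 2π × 0.343 = 124°
tan(βl) = -1.5
Z_in = Z_0·(Z_L + jZ_0·tanβl)/(Z_0 + jZ_L·tanβl) = 36 + j19.6 Ω
Γ_s = (Z_in − Z_s)/(Z_in + Z_s) = (-39 + j19.6)/(111 + j19.6), |Γ_s| = 0.387

|Γ| ≈ 0.387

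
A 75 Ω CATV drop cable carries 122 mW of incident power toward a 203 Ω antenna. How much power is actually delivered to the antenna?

P_delivered ≈ 96.1 mW

Γ = (203 − 75)/(203 + 75) = 0.46
|Γ|² = 0.212
P_refl = |Γ|²·P_inc = 25.9 mW, P_del = (1 − |Γ|²)·P_inc = 96.1 mW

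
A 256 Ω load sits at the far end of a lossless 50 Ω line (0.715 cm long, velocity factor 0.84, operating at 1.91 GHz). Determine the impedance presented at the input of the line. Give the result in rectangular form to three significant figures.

Z_in ≈ 67.2 − j104 Ω

λ = v/f = 0.84·c / 1.91 GHz = 0.132 m
βl = 2π·l/λ = 2π × 0.0542 = 19.5°
tan(βl) = tan(19.5°) = 0.354
Z_in = Z_0·(Z_L + jZ_0·tanβl)/(Z_0 + jZ_L·tanβl)
     = 50·(256 + j17.7)/(50 + j90.7)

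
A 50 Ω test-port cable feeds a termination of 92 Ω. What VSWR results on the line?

VSWR ≈ 1.84

Γ = (92 − 50)/(92 + 50) = 0.296
VSWR = (1 + 0.296)/(1 − 0.296)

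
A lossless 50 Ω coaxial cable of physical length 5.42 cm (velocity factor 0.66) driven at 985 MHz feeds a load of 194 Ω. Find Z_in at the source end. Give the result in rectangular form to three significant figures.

λ = v/f = 0.66·c / 985 MHz = 0.201 m
βl = 2π·l/λ = 2π × 0.27 = 97.1°
tan(βl) = tan(97.1°) = -8.07
Z_in = Z_0·(Z_L + jZ_0·tanβl)/(Z_0 + jZ_L·tanβl)
     = 50·(194 − j403)/(50 − j1560)

Z_in ≈ 13.1 + j5.78 Ω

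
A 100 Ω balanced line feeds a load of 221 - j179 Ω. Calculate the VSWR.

VSWR ≈ 3.85

Γ = (Z_L − Z_0)/(Z_L + Z_0) = (121 − j179)/(321 − j179)
|Γ| = 216/368 = 0.588
VSWR = (1 + |Γ|)/(1 − |Γ|) = 1.59/0.412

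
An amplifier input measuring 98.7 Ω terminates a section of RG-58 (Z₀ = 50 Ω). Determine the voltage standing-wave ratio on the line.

VSWR ≈ 1.97

Γ = (98.7 − 50)/(98.7 + 50) = 0.328
VSWR = (1 + 0.328)/(1 − 0.328)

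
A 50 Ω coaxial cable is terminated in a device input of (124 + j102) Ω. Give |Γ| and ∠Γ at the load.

Γ = (Z_L − Z_0)/(Z_L + Z_0) = (74 + j102)/(174 + j102)
|Γ| = 126/202 = 0.625

Γ ≈ 0.625 ∠ 23.7°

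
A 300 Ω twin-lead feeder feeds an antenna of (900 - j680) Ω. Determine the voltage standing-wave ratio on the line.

VSWR ≈ 4.84

Γ = (Z_L − Z_0)/(Z_L + Z_0) = (600 − j680)/(1200 − j680)
|Γ| = 907/1380 = 0.657
VSWR = (1 + |Γ|)/(1 − |Γ|) = 1.66/0.343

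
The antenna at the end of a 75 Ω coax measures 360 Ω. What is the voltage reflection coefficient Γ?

Γ = (Z_L − Z_0)/(Z_L + Z_0) = (360 − 75)/(360 + 75) = 285/435

Γ = 0.655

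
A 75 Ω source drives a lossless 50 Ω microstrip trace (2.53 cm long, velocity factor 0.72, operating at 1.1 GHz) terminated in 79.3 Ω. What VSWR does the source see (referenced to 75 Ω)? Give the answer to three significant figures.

VSWR ≈ 1.89

λ = v/f = 0.72·c / 1.1 GHz = 0.196 m
βl = 2π·l/λ = 2π × 0.129 = 46.4°
tan(βl) = 1.05
Z_in = Z_0·(Z_L + jZ_0·tanβl)/(Z_0 + jZ_L·tanβl) = 44.2 − j21.1 Ω
Γ_s = (Z_in − Z_s)/(Z_in + Z_s) = (-30.8 − j21.1)/(119 − j21.1), |Γ_s| = 0.308
VSWR = (1 + |Γ_s|)/(1 − |Γ_s|)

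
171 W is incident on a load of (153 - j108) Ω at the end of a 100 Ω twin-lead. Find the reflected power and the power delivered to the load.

P_reflected ≈ 32.7 W; P_delivered ≈ 138 W

|Γ| = |(53 − j108)/(253 − j108)| = 0.437
|Γ|² = 0.191
P_refl = |Γ|²·P_inc = 32.7 W, P_del = (1 − |Γ|²)·P_inc = 138 W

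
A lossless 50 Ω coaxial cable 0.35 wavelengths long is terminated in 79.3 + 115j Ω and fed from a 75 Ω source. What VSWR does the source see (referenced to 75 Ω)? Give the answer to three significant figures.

βl = 2π × 0.35 = 126°
tan(βl) = -1.38
Z_in = Z_0·(Z_L + jZ_0·tanβl)/(Z_0 + jZ_L·tanβl) = 10.4 + j16.5 Ω
Γ_s = (Z_in − Z_s)/(Z_in + Z_s) = (-64.6 + j16.5)/(85.4 + j16.5), |Γ_s| = 0.767
VSWR = (1 + |Γ_s|)/(1 − |Γ_s|)

VSWR ≈ 7.58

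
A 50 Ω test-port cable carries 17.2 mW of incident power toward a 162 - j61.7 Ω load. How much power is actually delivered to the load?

|Γ| = |(112 − j61.7)/(212 − j61.7)| = 0.579
|Γ|² = 0.335
P_refl = |Γ|²·P_inc = 5.77 mW, P_del = (1 − |Γ|²)·P_inc = 11.4 mW

P_delivered ≈ 11.4 mW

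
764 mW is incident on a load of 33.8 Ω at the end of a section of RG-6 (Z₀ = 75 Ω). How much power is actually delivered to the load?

Γ = (33.8 − 75)/(33.8 + 75) = -0.379
|Γ|² = 0.143
P_refl = |Γ|²·P_inc = 110 mW, P_del = (1 − |Γ|²)·P_inc = 654 mW

P_delivered ≈ 654 mW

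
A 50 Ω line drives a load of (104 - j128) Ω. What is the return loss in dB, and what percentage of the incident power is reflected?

RL ≈ 3.18 dB; 48.1% of incident power reflected

Γ = (54 − j128)/(154 − j128), |Γ| = 0.694
RL = −20·log₁₀(0.694) = 3.18 dB
P_refl/P_inc = |Γ|² = 0.481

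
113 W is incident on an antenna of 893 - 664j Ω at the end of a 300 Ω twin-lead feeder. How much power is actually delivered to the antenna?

|Γ| = |(593 − j664)/(1193 − j664)| = 0.652
|Γ|² = 0.425
P_refl = |Γ|²·P_inc = 48 W, P_del = (1 − |Γ|²)·P_inc = 65 W

P_delivered ≈ 65 W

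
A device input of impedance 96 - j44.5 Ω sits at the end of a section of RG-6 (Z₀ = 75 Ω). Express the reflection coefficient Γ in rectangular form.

Γ ≈ 0.178 − j0.214

Γ = (Z_L − Z_0)/(Z_L + Z_0) = (21 − j44.5)/(171 − j44.5)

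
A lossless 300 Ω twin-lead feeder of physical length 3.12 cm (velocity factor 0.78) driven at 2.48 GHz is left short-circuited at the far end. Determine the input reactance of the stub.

X_in ≈ -540 Ω (capacitive)

λ = v/f = 0.78·c / 2.48 GHz = 0.0944 m
βl = 2π·l/λ = 2π × 0.331 = 119°
tan(βl) = -1.8
For a short-circuited stub, Z_in = jZ_0·tan(βl)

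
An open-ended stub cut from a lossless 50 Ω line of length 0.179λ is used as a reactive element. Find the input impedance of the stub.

Z_in ≈ −j23.9 Ω

βl = 2π × 0.179 = 64.4°
tan(βl) = 2.09
For an open-ended stub, Z_in = −jZ_0·cot(βl) = −jZ_0/tan(βl)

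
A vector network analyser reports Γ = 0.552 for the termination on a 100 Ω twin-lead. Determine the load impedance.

Z_L = Z_0·(1 + Γ)/(1 − Γ) = 100·(1.55)/(0.448)

Z_L ≈ 346 Ω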